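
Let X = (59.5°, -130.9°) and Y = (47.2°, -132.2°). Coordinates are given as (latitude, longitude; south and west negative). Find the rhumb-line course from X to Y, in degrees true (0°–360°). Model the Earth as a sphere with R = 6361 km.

Meridional parts: M(φ₁)=+1.2996, M(φ₂)=+0.9368 → ΔM = -0.3629;  Δλ = -0.0227 rad
tan C = Δλ / ΔM = +0.0625 → C = 183.58°

183.6°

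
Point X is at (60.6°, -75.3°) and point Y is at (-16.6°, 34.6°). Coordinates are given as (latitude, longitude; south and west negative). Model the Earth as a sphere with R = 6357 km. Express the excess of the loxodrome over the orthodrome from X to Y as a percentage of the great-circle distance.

4.4%

Great circle: σ = 1.9922 rad → d_gc = Rσ = 12664.3 km
Rhumb: Δφ = -1.3474, Δλ = +1.9181, Δψ = -1.6320, q = Δφ/Δψ = 0.8256 → d_rh = R√(Δφ²+q²Δλ²) = 13218.0 km
Excess = (13218.0 − 12664.3) / 12664.3 = 553.7 / 12664.3 = 4.37% ≈ 4.4%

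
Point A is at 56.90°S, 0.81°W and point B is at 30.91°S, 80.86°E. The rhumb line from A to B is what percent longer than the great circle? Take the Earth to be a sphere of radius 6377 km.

4.8%

Great circle: σ = 1.0493 rad → d_gc = Rσ = 6691.2 km
Rhumb: Δφ = +0.4536, Δλ = +1.4254, Δψ = +0.6457, q = Δφ/Δψ = 0.7025 → d_rh = R√(Δφ²+q²Δλ²) = 7009.9 km
Excess = (7009.9 − 6691.2) / 6691.2 = 318.7 / 6691.2 = 4.76% ≈ 4.8%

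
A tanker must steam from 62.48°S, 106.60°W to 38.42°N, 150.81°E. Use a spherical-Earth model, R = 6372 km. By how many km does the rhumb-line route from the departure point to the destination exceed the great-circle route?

Great circle: cos σ = sin φ₁ sin φ₂ + cos φ₁ cos φ₂ cos Δλ,  σ = 2.2524 rad → d_gc = 14352.1 km
Rhumb line: Δψ = +2.1343, q = Δφ/Δψ = 0.8251, d_rh = R√(Δφ²+q²Δλ²) = 14647.2 km
Excess = 14647.2 − 14352.1 = 295.1 ≈ 295 km

295 km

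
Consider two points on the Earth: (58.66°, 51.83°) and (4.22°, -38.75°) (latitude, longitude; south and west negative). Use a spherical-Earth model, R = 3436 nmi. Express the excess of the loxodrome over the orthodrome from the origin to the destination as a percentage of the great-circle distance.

Great circle: σ = 1.5132 rad → d_gc = Rσ = 5199.2 nmi
Rhumb: Δφ = -0.9502, Δλ = -1.5809, Δψ = -1.1974, q = Δφ/Δψ = 0.7935 → d_rh = R√(Δφ²+q²Δλ²) = 5407.3 nmi
Excess = (5407.3 − 5199.2) / 5199.2 = 208.1 / 5199.2 = 4.00% ≈ 4.0%

4.0%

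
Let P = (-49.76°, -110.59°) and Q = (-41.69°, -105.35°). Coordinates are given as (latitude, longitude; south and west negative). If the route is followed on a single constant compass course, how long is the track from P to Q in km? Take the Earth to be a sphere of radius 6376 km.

986 km

Rhumb course C = atan2(Δλ, Δψ) with Δψ = ln[tan(π/4+φ₂/2)/tan(π/4+φ₁/2)] = +0.2023, Δλ = +0.0915 → C = 24.33°
d = R·|Δφ| / |cos C| = 6376·0.14085 / 0.91120 = 986 km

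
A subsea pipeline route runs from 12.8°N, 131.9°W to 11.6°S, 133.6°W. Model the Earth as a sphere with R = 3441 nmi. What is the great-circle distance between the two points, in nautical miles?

1469 nmi

cos σ = sin φ₁ sin φ₂ + cos φ₁ cos φ₂ cos Δλ
      = sin(12.80°)sin(-11.60°) + cos(12.80°)cos(-11.60°)cos(-1.70°) = 0.9103
σ = 24.458° → d = Rσ = 3441·0.42688 = 1469 nmi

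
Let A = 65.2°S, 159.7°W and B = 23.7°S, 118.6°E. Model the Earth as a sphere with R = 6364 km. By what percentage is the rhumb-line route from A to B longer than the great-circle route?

5.0%

Great circle: σ = 1.1370 rad → d_gc = Rσ = 7235.8 km
Rhumb: Δφ = +0.7243, Δλ = -1.4259, Δψ = +1.0888, q = Δφ/Δψ = 0.6653 → d_rh = R√(Δφ²+q²Δλ²) = 7595.5 km
Excess = (7595.5 − 7235.8) / 7235.8 = 359.7 / 7235.8 = 4.97% ≈ 5.0%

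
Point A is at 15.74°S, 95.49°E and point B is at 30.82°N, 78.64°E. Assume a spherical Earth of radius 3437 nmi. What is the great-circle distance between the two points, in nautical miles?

2957 nmi

cos σ = sin φ₁ sin φ₂ + cos φ₁ cos φ₂ cos Δλ
      = sin(-15.74°)sin(30.82°) + cos(-15.74°)cos(30.82°)cos(-16.85°) = 0.6521
σ = 49.299° → d = Rσ = 3437·0.86044 = 2957 nmi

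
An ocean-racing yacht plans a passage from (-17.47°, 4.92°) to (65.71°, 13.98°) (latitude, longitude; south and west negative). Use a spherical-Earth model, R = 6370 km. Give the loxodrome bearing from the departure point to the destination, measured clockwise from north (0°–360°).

Δψ = ln[tan(π/4+φ₂/2)/tan(π/4+φ₁/2)] = +1.8459
Δλ = +0.1581 rad (taken the short way round)
course = atan2(Δλ, Δψ) = 4.90°

4.9°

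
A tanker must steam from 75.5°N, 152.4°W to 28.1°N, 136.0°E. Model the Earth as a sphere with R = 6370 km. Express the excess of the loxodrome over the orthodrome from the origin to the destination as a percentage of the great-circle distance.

4.5%

Great circle: σ = 1.0172 rad → d_gc = Rσ = 6479.7 km
Rhumb: Δφ = -0.8273, Δλ = -1.2497, Δψ = -1.5505, q = Δφ/Δψ = 0.5336 → d_rh = R√(Δφ²+q²Δλ²) = 6768.4 km
Excess = (6768.4 − 6479.7) / 6479.7 = 288.7 / 6479.7 = 4.46% ≈ 4.5%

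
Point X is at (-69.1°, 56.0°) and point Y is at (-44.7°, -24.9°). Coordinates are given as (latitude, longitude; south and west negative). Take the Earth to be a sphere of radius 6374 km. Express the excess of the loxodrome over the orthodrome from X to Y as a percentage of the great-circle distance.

Great circle: σ = 0.7993 rad → d_gc = Rσ = 5094.7 km
Rhumb: Δφ = +0.4259, Δλ = -1.4120, Δψ = +0.8165, q = Δφ/Δψ = 0.5216 → d_rh = R√(Δφ²+q²Δλ²) = 5422.6 km
Excess = (5422.6 − 5094.7) / 5094.7 = 327.9 / 5094.7 = 6.44% ≈ 6.4%

6.4%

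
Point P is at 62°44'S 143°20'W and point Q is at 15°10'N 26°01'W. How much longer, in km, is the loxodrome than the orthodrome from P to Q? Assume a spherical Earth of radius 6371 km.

Great circle: cos σ = sin φ₁ sin φ₂ + cos φ₁ cos φ₂ cos Δλ,  σ = 2.0214 rad → d_gc = 12878.1 km
Rhumb line: Δψ = +1.6844, q = Δφ/Δψ = 0.8072, d_rh = R√(Δφ²+q²Δλ²) = 13634.5 km
Excess = 13634.5 − 12878.1 = 756.4 ≈ 756 km

756 km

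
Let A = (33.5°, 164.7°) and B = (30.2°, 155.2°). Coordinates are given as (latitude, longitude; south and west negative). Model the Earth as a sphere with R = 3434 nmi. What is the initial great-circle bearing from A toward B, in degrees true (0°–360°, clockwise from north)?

250.3°

N = sin Δλ·cos φ₂ = -0.1426;  D = cos φ₁ sin φ₂ − sin φ₁ cos φ₂ cos Δλ = -0.0510
initial course = atan2(N, D) = 250.32°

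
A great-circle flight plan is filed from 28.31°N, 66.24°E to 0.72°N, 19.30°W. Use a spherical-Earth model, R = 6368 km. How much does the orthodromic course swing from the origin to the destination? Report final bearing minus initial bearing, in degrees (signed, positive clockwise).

-26.9°

At departure: θ₁ = atan2(sin Δλ cos φ₂, cos φ₁ sin φ₂ − sin φ₁ cos φ₂ cos Δλ) = 268.52°
At arrival: θ₂ = atan2(sin Δλ cos φ₁, −cos φ₂ sin φ₁ + sin φ₂ cos φ₁ cos Δλ) = 241.66°
Δθ = θ₂ − θ₁ = -26.9°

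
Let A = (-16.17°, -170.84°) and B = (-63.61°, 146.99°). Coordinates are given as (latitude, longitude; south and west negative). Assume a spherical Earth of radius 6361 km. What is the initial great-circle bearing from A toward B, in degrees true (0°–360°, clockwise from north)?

θ = atan2( sin Δλ·cos φ₂ ,  cos φ₁ sin φ₂ − sin φ₁ cos φ₂ cos Δλ )
  = atan2(-0.2984, -0.7686) = 201.22°

201.2°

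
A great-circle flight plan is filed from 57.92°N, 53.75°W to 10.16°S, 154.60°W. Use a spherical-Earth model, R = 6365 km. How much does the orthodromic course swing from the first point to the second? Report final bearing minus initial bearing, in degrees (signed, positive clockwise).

-61.2°

At departure: θ₁ = atan2(sin Δλ cos φ₂, cos φ₁ sin φ₂ − sin φ₁ cos φ₂ cos Δλ) = 273.75°
At arrival: θ₂ = atan2(sin Δλ cos φ₁, −cos φ₂ sin φ₁ + sin φ₂ cos φ₁ cos Δλ) = 212.58°
Δθ = θ₂ − θ₁ = -61.2°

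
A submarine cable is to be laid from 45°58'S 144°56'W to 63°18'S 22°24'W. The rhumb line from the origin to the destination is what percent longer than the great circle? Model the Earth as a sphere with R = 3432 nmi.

Great circle: σ = 1.0766 rad → d_gc = Rσ = 3694.9 nmi
Rhumb: Δφ = -0.3025, Δλ = +2.1386, Δψ = -0.5329, q = Δφ/Δψ = 0.5676 → d_rh = R√(Δφ²+q²Δλ²) = 4293.8 nmi
Excess = (4293.8 − 3694.9) / 3694.9 = 598.9 / 3694.9 = 16.21% ≈ 16.2%

16.2%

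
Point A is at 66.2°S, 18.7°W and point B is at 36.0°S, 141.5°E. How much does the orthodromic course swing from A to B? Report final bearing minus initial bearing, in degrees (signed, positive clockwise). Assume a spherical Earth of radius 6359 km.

Initial bearing θ₁ = atan2(sin Δλ cos φ₂, cos φ₁ sin φ₂ − sin φ₁ cos φ₂ cos Δλ) = 163.64°
Final bearing θ₂ = (initial bearing from the destination back to the start) + 180° = 8.08°
Δθ = θ₂ − θ₁ = -155.6°

-155.6°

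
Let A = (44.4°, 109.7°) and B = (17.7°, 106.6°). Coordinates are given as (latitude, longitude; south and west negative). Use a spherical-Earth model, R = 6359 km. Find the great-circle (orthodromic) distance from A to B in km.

2977 km

cos σ = sin φ₁ sin φ₂ + cos φ₁ cos φ₂ cos Δλ
      = sin(44.40°)sin(17.70°) + cos(44.40°)cos(17.70°)cos(-3.10°) = 0.8924
σ = 26.827° → d = Rσ = 6359·0.46821 = 2977 km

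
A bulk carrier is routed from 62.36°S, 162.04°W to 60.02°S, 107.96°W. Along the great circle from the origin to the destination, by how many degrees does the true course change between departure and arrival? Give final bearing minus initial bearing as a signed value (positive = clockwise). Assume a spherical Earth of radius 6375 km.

Initial bearing θ₁ = atan2(sin Δλ cos φ₂, cos φ₁ sin φ₂ − sin φ₁ cos φ₂ cos Δλ) = 109.35°
Final bearing θ₂ = (initial bearing from the destination back to the start) + 180° = 61.15°
Δθ = θ₂ − θ₁ = -48.2°

-48.2°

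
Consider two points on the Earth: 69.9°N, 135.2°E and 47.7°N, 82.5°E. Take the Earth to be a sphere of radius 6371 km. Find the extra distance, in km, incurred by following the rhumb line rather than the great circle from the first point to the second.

Great circle: cos σ = sin φ₁ sin φ₂ + cos φ₁ cos φ₂ cos Δλ,  σ = 0.5831 rad → d_gc = 3715.2 km
Rhumb line: Δψ = -0.7807, q = Δφ/Δψ = 0.4963, d_rh = R√(Δφ²+q²Δλ²) = 3814.8 km
Excess = 3814.8 − 3715.2 = 99.6 ≈ 100 km

100 km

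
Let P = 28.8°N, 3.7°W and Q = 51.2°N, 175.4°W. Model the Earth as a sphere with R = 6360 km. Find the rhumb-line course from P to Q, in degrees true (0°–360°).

279.8°

Meridional parts: M(φ₁)=+0.5253, M(φ₂)=+1.0437 → ΔM = +0.5184;  Δλ = -2.9967 rad
tan C = Δλ / ΔM = -5.7805 → C = 279.81°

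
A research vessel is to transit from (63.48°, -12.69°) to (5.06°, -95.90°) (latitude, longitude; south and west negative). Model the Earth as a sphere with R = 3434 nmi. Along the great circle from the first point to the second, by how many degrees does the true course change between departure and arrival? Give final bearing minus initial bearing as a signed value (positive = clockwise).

-59.6°

At departure: θ₁ = atan2(sin Δλ cos φ₂, cos φ₁ sin φ₂ − sin φ₁ cos φ₂ cos Δλ) = 266.18°
At arrival: θ₂ = atan2(sin Δλ cos φ₁, −cos φ₂ sin φ₁ + sin φ₂ cos φ₁ cos Δλ) = 206.57°
Δθ = θ₂ − θ₁ = -59.6°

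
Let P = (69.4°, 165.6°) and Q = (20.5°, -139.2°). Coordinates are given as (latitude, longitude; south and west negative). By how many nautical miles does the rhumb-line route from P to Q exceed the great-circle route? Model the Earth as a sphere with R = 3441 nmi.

Great circle: cos σ = sin φ₁ sin φ₂ + cos φ₁ cos φ₂ cos Δλ,  σ = 1.0287 rad → d_gc = 3539.89 nmi
Rhumb line: Δψ = -1.3395, q = Δφ/Δψ = 0.6371, d_rh = R√(Δφ²+q²Δλ²) = 3617.45 nmi
Excess = 3617.45 − 3539.89 = 77.56 ≈ 78 nmi

78 nmi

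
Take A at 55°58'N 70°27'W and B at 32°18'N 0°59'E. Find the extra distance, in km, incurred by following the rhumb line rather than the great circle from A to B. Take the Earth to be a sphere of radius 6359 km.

Great circle: cos σ = sin φ₁ sin φ₂ + cos φ₁ cos φ₂ cos Δλ,  σ = 0.9355 rad → d_gc = 5948.5 km
Rhumb line: Δψ = -0.5878, q = Δφ/Δψ = 0.7027, d_rh = R√(Δφ²+q²Δλ²) = 6159.4 km
Excess = 6159.4 − 5948.5 = 210.9 ≈ 211 km

211 km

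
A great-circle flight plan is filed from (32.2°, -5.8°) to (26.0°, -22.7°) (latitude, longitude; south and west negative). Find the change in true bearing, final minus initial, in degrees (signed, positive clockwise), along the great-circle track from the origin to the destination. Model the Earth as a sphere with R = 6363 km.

-8.3°

At departure: θ₁ = atan2(sin Δλ cos φ₂, cos φ₁ sin φ₂ − sin φ₁ cos φ₂ cos Δλ) = 251.52°
At arrival: θ₂ = atan2(sin Δλ cos φ₁, −cos φ₂ sin φ₁ + sin φ₂ cos φ₁ cos Δλ) = 243.24°
Δθ = θ₂ − θ₁ = -8.3°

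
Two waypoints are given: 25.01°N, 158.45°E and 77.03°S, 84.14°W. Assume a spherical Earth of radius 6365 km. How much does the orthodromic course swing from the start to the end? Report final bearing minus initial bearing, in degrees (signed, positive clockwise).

At departure: θ₁ = atan2(sin Δλ cos φ₂, cos φ₁ sin φ₂ − sin φ₁ cos φ₂ cos Δλ) = 166.65°
At arrival: θ₂ = atan2(sin Δλ cos φ₁, −cos φ₂ sin φ₁ + sin φ₂ cos φ₁ cos Δλ) = 68.82°
Δθ = θ₂ − θ₁ = -97.8°

-97.8°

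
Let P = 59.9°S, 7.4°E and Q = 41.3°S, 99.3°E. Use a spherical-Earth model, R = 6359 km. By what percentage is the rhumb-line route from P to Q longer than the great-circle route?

7.5%

Great circle: σ = 0.9782 rad → d_gc = Rσ = 6220.4 km
Rhumb: Δφ = +0.3246, Δλ = +1.6040, Δψ = +0.5207, q = Δφ/Δψ = 0.6235 → d_rh = R√(Δφ²+q²Δλ²) = 6686.1 km
Excess = (6686.1 − 6220.4) / 6220.4 = 465.7 / 6220.4 = 7.49% ≈ 7.5%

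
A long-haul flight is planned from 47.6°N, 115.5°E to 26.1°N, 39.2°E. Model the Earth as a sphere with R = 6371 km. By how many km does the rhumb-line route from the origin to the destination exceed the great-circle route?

215 km

Great circle: cos σ = sin φ₁ sin φ₂ + cos φ₁ cos φ₂ cos Δλ,  σ = 1.0834 rad → d_gc = 6902.60 km
Rhumb line: Δψ = -0.4749, q = Δφ/Δψ = 0.7901, d_rh = R√(Δφ²+q²Δλ²) = 7117.11 km
Excess = 7117.11 − 6902.60 = 214.51 ≈ 215 km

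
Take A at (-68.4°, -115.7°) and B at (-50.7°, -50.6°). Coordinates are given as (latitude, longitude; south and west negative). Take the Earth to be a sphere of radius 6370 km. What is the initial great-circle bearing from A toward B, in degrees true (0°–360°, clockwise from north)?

93.7°

θ = atan2( sin Δλ·cos φ₂ ,  cos φ₁ sin φ₂ − sin φ₁ cos φ₂ cos Δλ )
  = atan2(+0.5745, -0.0369) = 93.68°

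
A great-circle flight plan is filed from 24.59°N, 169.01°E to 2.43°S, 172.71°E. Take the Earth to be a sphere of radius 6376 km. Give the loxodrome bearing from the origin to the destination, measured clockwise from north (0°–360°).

Meridional parts: M(φ₁)=+0.4430, M(φ₂)=-0.0424 → ΔM = -0.4854;  Δλ = +0.0646 rad
tan C = Δλ / ΔM = -0.1330 → C = 172.42°

172.4°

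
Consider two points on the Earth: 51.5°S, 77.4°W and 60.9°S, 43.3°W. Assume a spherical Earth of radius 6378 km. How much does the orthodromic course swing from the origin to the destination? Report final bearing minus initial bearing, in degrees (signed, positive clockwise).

At departure: θ₁ = atan2(sin Δλ cos φ₂, cos φ₁ sin φ₂ − sin φ₁ cos φ₂ cos Δλ) = 130.00°
At arrival: θ₂ = atan2(sin Δλ cos φ₁, −cos φ₂ sin φ₁ + sin φ₂ cos φ₁ cos Δλ) = 101.31°
Δθ = θ₂ − θ₁ = -28.7°

-28.7°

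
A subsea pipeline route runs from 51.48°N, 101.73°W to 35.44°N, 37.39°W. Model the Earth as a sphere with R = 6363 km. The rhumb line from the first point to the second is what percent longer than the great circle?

2.7%

Great circle: σ = 0.8320 rad → d_gc = Rσ = 5294.1 km
Rhumb: Δφ = -0.2800, Δλ = +1.1229, Δψ = -0.3893, q = Δφ/Δψ = 0.7192 → d_rh = R√(Δφ²+q²Δλ²) = 5438.7 km
Excess = (5438.7 − 5294.1) / 5294.1 = 144.6 / 5294.1 = 2.73% ≈ 2.7%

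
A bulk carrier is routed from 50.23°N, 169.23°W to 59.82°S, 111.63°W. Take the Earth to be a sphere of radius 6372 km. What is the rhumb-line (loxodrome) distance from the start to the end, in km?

13332 km

Rhumb course C = atan2(Δλ, Δψ) with Δψ = ln[tan(π/4+φ₂/2)/tan(π/4+φ₁/2)] = -2.3276, Δλ = +1.0053 → C = 156.64°
d = R·|Δφ| / |cos C| = 6372·1.92073 / 0.91803 = 13332 km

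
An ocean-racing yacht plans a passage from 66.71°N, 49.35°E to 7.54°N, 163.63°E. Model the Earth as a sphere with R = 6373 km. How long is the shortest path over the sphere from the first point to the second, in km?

10270 km

Haversine: a = sin²(Δφ/2)+cos φ₁ cos φ₂ sin²(Δλ/2) = 0.52032;  σ = 2·atan2(√a,√(1−a))
σ = 92.330° → d = Rσ = 6373·1.61146 = 10270 km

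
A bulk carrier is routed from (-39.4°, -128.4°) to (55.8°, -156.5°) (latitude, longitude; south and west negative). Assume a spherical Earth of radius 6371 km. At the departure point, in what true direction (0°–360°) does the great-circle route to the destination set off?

N = sin Δλ·cos φ₂ = -0.2647;  D = cos φ₁ sin φ₂ − sin φ₁ cos φ₂ cos Δλ = +0.9538
initial course = atan2(N, D) = 344.49°

344.5°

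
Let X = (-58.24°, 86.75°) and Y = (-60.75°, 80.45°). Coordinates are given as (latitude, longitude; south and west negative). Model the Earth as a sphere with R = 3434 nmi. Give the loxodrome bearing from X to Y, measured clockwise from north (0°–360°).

231.9°

Δψ = ln[tan(π/4+φ₂/2)/tan(π/4+φ₁/2)] = -0.0863
Δλ = -0.1100 rad (taken the short way round)
course = atan2(Δλ, Δψ) = 231.86°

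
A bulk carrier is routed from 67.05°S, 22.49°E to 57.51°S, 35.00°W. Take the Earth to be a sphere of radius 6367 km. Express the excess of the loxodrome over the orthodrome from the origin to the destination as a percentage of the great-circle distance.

3.4%

Great circle: σ = 0.4750 rad → d_gc = Rσ = 3024.4 km
Rhumb: Δφ = +0.1665, Δλ = -1.0034, Δψ = +0.3614, q = Δφ/Δψ = 0.4607 → d_rh = R√(Δφ²+q²Δλ²) = 3128.2 km
Excess = (3128.2 − 3024.4) / 3024.4 = 103.8 / 3024.4 = 3.43% ≈ 3.4%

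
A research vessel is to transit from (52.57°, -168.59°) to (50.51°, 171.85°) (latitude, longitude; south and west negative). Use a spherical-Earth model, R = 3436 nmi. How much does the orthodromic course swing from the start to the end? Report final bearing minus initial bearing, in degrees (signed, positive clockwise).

At departure: θ₁ = atan2(sin Δλ cos φ₂, cos φ₁ sin φ₂ − sin φ₁ cos φ₂ cos Δλ) = 268.17°
At arrival: θ₂ = atan2(sin Δλ cos φ₁, −cos φ₂ sin φ₁ + sin φ₂ cos φ₁ cos Δλ) = 252.79°
Δθ = θ₂ − θ₁ = -15.4°

-15.4°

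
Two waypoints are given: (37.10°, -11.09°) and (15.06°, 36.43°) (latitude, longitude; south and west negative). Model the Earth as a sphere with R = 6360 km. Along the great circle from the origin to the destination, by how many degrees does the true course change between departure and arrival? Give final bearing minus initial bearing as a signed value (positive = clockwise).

Initial bearing θ₁ = atan2(sin Δλ cos φ₂, cos φ₁ sin φ₂ − sin φ₁ cos φ₂ cos Δλ) = 104.65°
Final bearing θ₂ = (initial bearing from the destination back to the start) + 180° = 126.95°
Δθ = θ₂ − θ₁ = +22.3°

+22.3°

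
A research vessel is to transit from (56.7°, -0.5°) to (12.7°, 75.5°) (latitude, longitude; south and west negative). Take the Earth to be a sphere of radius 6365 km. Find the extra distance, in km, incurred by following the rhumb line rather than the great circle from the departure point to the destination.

237 km

Great circle: cos σ = sin φ₁ sin φ₂ + cos φ₁ cos φ₂ cos Δλ,  σ = 1.2521 rad → d_gc = 7969.7 km
Rhumb line: Δψ = -0.9836, q = Δφ/Δψ = 0.7807, d_rh = R√(Δφ²+q²Δλ²) = 8206.3 km
Excess = 8206.3 − 7969.7 = 236.6 ≈ 237 km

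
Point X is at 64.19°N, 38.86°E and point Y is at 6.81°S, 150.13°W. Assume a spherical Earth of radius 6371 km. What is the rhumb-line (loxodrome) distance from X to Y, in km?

16770 km

Δψ = ln[tan(π/4+φ₂/2)/tan(π/4+φ₁/2)] = -1.5926;  Δφ = -1.2392 rad,  Δλ = +2.9847 rad
q = Δφ/Δψ = 0.7781
d = R·√(Δφ² + q²Δλ²) = 6371·2.63223 = 16770 km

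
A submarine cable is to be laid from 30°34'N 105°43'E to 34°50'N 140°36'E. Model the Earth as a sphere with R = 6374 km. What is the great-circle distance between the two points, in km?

3283 km

cos σ = sin φ₁ sin φ₂ + cos φ₁ cos φ₂ cos Δλ
      = sin(30.57°)sin(34.83°) + cos(30.57°)cos(34.83°)cos(34.88°) = 0.8702
σ = 29.514° → d = Rσ = 6374·0.51511 = 3283 km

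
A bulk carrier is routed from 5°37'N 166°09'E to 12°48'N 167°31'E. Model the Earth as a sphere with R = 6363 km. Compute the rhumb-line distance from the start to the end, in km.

Δψ = ln[tan(π/4+φ₂/2)/tan(π/4+φ₁/2)] = +0.1271;  Δφ = +0.1254 rad,  Δλ = +0.0239 rad
q = Δφ/Δψ = 0.9864
d = R·√(Δφ² + q²Δλ²) = 6363·0.12756 = 812 km

812 km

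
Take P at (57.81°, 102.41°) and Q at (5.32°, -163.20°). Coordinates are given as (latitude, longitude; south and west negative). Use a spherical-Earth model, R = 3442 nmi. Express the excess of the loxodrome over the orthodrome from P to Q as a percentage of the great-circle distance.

Great circle: σ = 1.5329 rad → d_gc = Rσ = 5276.3 nmi
Rhumb: Δφ = -0.9161, Δλ = +1.6474, Δψ = -1.1499, q = Δφ/Δψ = 0.7967 → d_rh = R√(Δφ²+q²Δλ²) = 5509.2 nmi
Excess = (5509.2 − 5276.3) / 5276.3 = 232.9 / 5276.3 = 4.41% ≈ 4.4%

4.4%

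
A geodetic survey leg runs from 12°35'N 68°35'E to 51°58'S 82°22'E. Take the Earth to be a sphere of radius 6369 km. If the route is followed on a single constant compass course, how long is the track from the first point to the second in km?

7300 km

Δψ = ln[tan(π/4+φ₂/2)/tan(π/4+φ₁/2)] = -1.2866;  Δφ = -1.1266 rad,  Δλ = +0.2406 rad
q = Δφ/Δψ = 0.8756
d = R·√(Δφ² + q²Δλ²) = 6369·1.14613 = 7300 km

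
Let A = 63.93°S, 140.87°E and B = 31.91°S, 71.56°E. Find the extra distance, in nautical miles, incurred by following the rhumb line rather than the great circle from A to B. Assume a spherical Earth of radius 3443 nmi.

Great circle: cos σ = sin φ₁ sin φ₂ + cos φ₁ cos φ₂ cos Δλ,  σ = 0.9190 rad → d_gc = 3164.1 nmi
Rhumb line: Δψ = +0.8749, q = Δφ/Δψ = 0.6387, d_rh = R√(Δφ²+q²Δλ²) = 3283.2 nmi
Excess = 3283.2 − 3164.1 = 119.1 ≈ 119 nmi

119 nmi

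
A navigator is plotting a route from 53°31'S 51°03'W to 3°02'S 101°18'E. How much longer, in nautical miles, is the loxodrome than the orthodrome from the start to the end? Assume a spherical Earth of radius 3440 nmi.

Great circle: cos σ = sin φ₁ sin φ₂ + cos φ₁ cos φ₂ cos Δλ,  σ = 2.0753 rad → d_gc = 7139.1 nmi
Rhumb line: Δψ = +1.0569, q = Δφ/Δψ = 0.8336, d_rh = R√(Δφ²+q²Δλ²) = 8205.5 nmi
Excess = 8205.5 − 7139.1 = 1066.4 ≈ 1066 nmi

1066 nmi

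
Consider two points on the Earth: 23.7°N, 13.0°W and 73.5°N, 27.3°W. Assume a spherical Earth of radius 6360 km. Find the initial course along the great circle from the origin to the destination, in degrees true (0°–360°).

θ = atan2( sin Δλ·cos φ₂ ,  cos φ₁ sin φ₂ − sin φ₁ cos φ₂ cos Δλ )
  = atan2(-0.0702, +0.7673) = 354.78°

354.8°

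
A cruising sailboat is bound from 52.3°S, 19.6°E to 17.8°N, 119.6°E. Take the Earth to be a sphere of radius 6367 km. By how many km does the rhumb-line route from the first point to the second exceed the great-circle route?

Great circle: cos σ = sin φ₁ sin φ₂ + cos φ₁ cos φ₂ cos Δλ,  σ = 1.9209 rad → d_gc = 12230.3 km
Rhumb line: Δψ = +1.3905, q = Δφ/Δψ = 0.8799, d_rh = R√(Δφ²+q²Δλ²) = 12501.5 km
Excess = 12501.5 − 12230.3 = 271.2 ≈ 271 km

271 km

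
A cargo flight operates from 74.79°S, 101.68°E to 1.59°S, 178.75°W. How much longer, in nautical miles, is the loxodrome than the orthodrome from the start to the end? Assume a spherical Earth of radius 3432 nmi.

Great circle: cos σ = sin φ₁ sin φ₂ + cos φ₁ cos φ₂ cos Δλ,  σ = 1.4965 rad → d_gc = 5135.9 nmi
Rhumb line: Δψ = +1.9858, q = Δφ/Δψ = 0.6434, d_rh = R√(Δφ²+q²Δλ²) = 5350.5 nmi
Excess = 5350.5 − 5135.9 = 214.6 ≈ 215 nmi

215 nmi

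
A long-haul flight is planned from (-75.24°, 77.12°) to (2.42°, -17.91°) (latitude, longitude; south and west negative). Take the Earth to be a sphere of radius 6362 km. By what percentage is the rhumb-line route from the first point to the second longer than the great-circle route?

6.0%

Great circle: σ = 1.6340 rad → d_gc = Rσ = 10395.4 km
Rhumb: Δφ = +1.3554, Δλ = -1.6586, Δψ = +2.0862, q = Δφ/Δψ = 0.6497 → d_rh = R√(Δφ²+q²Δλ²) = 11016.4 km
Excess = (11016.4 − 10395.4) / 10395.4 = 621.0 / 10395.4 = 5.97% ≈ 6.0%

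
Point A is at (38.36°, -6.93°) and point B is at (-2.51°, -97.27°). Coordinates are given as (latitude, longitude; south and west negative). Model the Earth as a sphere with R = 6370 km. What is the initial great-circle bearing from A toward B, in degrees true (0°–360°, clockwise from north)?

268.2°

N = sin Δλ·cos φ₂ = -0.9990;  D = cos φ₁ sin φ₂ − sin φ₁ cos φ₂ cos Δλ = -0.0307
initial course = atan2(N, D) = 268.24°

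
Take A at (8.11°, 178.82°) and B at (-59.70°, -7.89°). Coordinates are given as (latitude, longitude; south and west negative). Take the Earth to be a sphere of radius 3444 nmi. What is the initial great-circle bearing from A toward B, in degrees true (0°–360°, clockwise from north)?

θ = atan2( sin Δλ·cos φ₂ ,  cos φ₁ sin φ₂ − sin φ₁ cos φ₂ cos Δλ )
  = atan2(+0.0590, -0.7841) = 175.70°

175.7°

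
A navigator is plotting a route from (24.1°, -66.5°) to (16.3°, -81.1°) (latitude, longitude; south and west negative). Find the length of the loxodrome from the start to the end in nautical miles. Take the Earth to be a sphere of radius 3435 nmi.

945 nmi

Rhumb course C = atan2(Δλ, Δψ) with Δψ = ln[tan(π/4+φ₂/2)/tan(π/4+φ₁/2)] = -0.1452, Δλ = -0.2548 → C = 240.32°
d = R·|Δφ| / |cos C| = 3435·0.13614 / 0.49508 = 945 nmi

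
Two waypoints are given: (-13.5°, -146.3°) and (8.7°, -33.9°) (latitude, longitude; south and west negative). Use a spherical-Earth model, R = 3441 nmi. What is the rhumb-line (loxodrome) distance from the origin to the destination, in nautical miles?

Rhumb course C = atan2(Δλ, Δψ) with Δψ = ln[tan(π/4+φ₂/2)/tan(π/4+φ₁/2)] = +0.3903, Δλ = +1.9618 → C = 78.75°
d = R·|Δφ| / |cos C| = 3441·0.38746 / 0.19511 = 6833 nmi

6833 nmi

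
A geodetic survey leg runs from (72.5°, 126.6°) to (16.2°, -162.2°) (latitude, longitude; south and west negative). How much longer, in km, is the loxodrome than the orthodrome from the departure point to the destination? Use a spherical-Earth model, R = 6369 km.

Great circle: cos σ = sin φ₁ sin φ₂ + cos φ₁ cos φ₂ cos Δλ,  σ = 1.2035 rad → d_gc = 7664.8 km
Rhumb line: Δψ = -1.5848, q = Δφ/Δψ = 0.6200, d_rh = R√(Δφ²+q²Δλ²) = 7952.9 km
Excess = 7952.9 − 7664.8 = 288.1 ≈ 288 km

288 km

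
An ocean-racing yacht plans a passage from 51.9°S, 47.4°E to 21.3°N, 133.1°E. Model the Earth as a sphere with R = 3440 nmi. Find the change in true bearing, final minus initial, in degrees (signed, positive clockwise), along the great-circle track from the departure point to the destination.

Initial bearing θ₁ = atan2(sin Δλ cos φ₂, cos φ₁ sin φ₂ − sin φ₁ cos φ₂ cos Δλ) = 73.28°
Final bearing θ₂ = (initial bearing from the destination back to the start) + 180° = 39.37°
Δθ = θ₂ − θ₁ = -33.9°

-33.9°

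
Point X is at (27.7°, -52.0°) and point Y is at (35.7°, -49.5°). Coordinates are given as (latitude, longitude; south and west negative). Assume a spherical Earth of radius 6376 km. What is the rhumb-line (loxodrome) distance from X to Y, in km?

Δψ = ln[tan(π/4+φ₂/2)/tan(π/4+φ₁/2)] = +0.1643;  Δφ = +0.1396 rad,  Δλ = +0.0436 rad
q = Δφ/Δψ = 0.8496
d = R·√(Δφ² + q²Δλ²) = 6376·0.14446 = 921 km

921 km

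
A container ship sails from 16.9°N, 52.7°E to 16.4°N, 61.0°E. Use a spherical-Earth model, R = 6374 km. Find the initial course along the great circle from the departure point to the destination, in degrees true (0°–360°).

θ = atan2( sin Δλ·cos φ₂ ,  cos φ₁ sin φ₂ − sin φ₁ cos φ₂ cos Δλ )
  = atan2(+0.1385, -0.0058) = 92.40°

92.4°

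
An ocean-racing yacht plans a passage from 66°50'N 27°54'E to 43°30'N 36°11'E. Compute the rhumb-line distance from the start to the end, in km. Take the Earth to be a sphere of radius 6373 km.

Rhumb course C = atan2(Δλ, Δψ) with Δψ = ln[tan(π/4+φ₂/2)/tan(π/4+φ₁/2)] = -0.7401, Δλ = +0.1446 → C = 168.95°
d = R·|Δφ| / |cos C| = 6373·0.40724 / 0.98145 = 2644 km

2644 km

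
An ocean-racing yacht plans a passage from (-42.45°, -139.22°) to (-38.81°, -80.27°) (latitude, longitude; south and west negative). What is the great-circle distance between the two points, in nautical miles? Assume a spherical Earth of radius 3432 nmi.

2634 nmi

cos σ = sin φ₁ sin φ₂ + cos φ₁ cos φ₂ cos Δλ
      = sin(-42.45°)sin(-38.81°) + cos(-42.45°)cos(-38.81°)cos(58.95°) = 0.7196
σ = 43.981° → d = Rσ = 3432·0.76761 = 2634 nmi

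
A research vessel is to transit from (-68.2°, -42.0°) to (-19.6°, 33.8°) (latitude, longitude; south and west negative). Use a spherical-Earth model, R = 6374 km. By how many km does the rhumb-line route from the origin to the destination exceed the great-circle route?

311 km

Great circle: cos σ = sin φ₁ sin φ₂ + cos φ₁ cos φ₂ cos Δλ,  σ = 1.1622 rad → d_gc = 7408.1 km
Rhumb line: Δψ = +1.2983, q = Δφ/Δψ = 0.6533, d_rh = R√(Δφ²+q²Δλ²) = 7719.0 km
Excess = 7719.0 − 7408.1 = 310.9 ≈ 311 km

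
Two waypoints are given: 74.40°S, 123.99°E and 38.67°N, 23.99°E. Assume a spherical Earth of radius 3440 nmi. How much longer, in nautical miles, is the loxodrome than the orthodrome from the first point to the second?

280 nmi

Great circle: cos σ = sin φ₁ sin φ₂ + cos φ₁ cos φ₂ cos Δλ,  σ = 2.2631 rad → d_gc = 7784.9 nmi
Rhumb line: Δψ = +2.7208, q = Δφ/Δψ = 0.7253, d_rh = R√(Δφ²+q²Δλ²) = 8065.3 nmi
Excess = 8065.3 − 7784.9 = 280.4 ≈ 280 nmi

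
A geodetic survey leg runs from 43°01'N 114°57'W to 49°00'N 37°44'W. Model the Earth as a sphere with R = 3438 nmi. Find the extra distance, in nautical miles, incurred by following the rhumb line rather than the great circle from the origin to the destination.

Great circle: cos σ = sin φ₁ sin φ₂ + cos φ₁ cos φ₂ cos Δλ,  σ = 0.9008 rad → d_gc = 3096.8 nmi
Rhumb line: Δψ = +0.1506, q = Δφ/Δψ = 0.6936, d_rh = R√(Δφ²+q²Δλ²) = 3233.5 nmi
Excess = 3233.5 − 3096.8 = 136.7 ≈ 137 nmi

137 nmi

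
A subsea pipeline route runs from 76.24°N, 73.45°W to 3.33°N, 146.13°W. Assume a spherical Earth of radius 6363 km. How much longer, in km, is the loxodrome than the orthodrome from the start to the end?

329 km

Great circle: cos σ = sin φ₁ sin φ₂ + cos φ₁ cos φ₂ cos Δλ,  σ = 1.4433 rad → d_gc = 9184.0 km
Rhumb line: Δψ = -2.0566, q = Δφ/Δψ = 0.6187, d_rh = R√(Δφ²+q²Δλ²) = 9513.3 km
Excess = 9513.3 − 9184.0 = 329.3 ≈ 329 km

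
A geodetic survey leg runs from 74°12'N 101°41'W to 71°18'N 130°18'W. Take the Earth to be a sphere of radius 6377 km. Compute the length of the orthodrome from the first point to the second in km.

cos σ = sin φ₁ sin φ₂ + cos φ₁ cos φ₂ cos Δλ
      = sin(74.20°)sin(71.30°) + cos(74.20°)cos(71.30°)cos(-28.62°) = 0.9881
σ = 8.865° → d = Rσ = 6377·0.15471 = 987 km

987 km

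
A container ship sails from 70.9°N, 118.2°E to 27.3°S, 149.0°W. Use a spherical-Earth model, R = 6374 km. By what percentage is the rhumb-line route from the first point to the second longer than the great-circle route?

Great circle: σ = 2.0349 rad → d_gc = Rσ = 12970.3 km
Rhumb: Δφ = -1.7139, Δλ = +1.6197, Δψ = -2.2780, q = Δφ/Δψ = 0.7524 → d_rh = R√(Δφ²+q²Δλ²) = 13404.4 km
Excess = (13404.4 − 12970.3) / 12970.3 = 434.1 / 12970.3 = 3.347% ≈ 3.3%

3.3%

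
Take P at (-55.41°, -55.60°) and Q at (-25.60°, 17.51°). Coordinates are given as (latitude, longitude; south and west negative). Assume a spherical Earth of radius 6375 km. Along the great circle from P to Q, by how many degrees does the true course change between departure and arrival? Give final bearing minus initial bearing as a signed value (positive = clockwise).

-53.0°

At departure: θ₁ = atan2(sin Δλ cos φ₂, cos φ₁ sin φ₂ − sin φ₁ cos φ₂ cos Δλ) = 91.96°
At arrival: θ₂ = atan2(sin Δλ cos φ₁, −cos φ₂ sin φ₁ + sin φ₂ cos φ₁ cos Δλ) = 38.99°
Δθ = θ₂ − θ₁ = -53.0°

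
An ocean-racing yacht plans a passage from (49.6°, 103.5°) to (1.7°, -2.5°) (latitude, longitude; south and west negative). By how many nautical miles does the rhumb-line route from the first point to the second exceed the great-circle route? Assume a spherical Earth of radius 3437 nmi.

Great circle: cos σ = sin φ₁ sin φ₂ + cos φ₁ cos φ₂ cos Δλ,  σ = 1.7274 rad → d_gc = 5937.1 nmi
Rhumb line: Δψ = -0.9702, q = Δφ/Δψ = 0.8617, d_rh = R√(Δφ²+q²Δλ²) = 6186.9 nmi
Excess = 6186.9 − 5937.1 = 249.8 ≈ 250 nmi

250 nmi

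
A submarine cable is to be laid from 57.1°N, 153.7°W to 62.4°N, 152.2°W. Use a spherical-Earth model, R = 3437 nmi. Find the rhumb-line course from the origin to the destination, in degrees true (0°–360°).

Meridional parts: M(φ₁)=+1.2199, M(φ₂)=+1.4040 → ΔM = +0.1841;  Δλ = +0.0262 rad
tan C = Δλ / ΔM = +0.1422 → C = 8.09°

8.1°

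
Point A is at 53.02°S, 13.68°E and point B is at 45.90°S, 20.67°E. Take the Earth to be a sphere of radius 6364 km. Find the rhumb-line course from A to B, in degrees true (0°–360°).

Meridional parts: M(φ₁)=-1.0954, M(φ₂)=-0.9038 → ΔM = +0.1916;  Δλ = +0.1220 rad
tan C = Δλ / ΔM = +0.6366 → C = 32.48°

32.5°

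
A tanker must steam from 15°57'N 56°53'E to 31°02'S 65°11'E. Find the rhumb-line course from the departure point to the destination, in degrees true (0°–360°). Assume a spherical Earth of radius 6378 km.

Meridional parts: M(φ₁)=+0.2820, M(φ₂)=-0.5702 → ΔM = -0.8523;  Δλ = +0.1449 rad
tan C = Δλ / ΔM = -0.1700 → C = 170.35°

170.4°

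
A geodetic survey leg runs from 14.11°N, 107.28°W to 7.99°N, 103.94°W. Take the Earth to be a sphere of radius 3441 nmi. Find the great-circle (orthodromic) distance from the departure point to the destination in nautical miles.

417 nmi

cos σ = sin φ₁ sin φ₂ + cos φ₁ cos φ₂ cos Δλ
      = sin(14.11°)sin(7.99°) + cos(14.11°)cos(7.99°)cos(3.34°) = 0.9927
σ = 6.942° → d = Rσ = 3441·0.12116 = 417 nmi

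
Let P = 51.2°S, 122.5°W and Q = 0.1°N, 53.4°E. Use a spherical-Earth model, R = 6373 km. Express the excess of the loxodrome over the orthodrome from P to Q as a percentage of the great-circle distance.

Great circle: σ = 2.2477 rad → d_gc = Rσ = 14324.4 km
Rhumb: Δφ = +0.8954, Δλ = +3.0700, Δψ = +1.0454, q = Δφ/Δψ = 0.8564 → d_rh = R√(Δφ²+q²Δλ²) = 17701.6 km
Excess = (17701.6 − 14324.4) / 14324.4 = 3377.2 / 14324.4 = 23.58% ≈ 23.6%

23.6%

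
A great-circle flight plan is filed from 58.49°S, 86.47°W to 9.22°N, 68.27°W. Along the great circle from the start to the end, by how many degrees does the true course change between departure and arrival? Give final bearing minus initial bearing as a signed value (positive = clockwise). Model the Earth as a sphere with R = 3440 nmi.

-9.2°

Initial bearing θ₁ = atan2(sin Δλ cos φ₂, cos φ₁ sin φ₂ − sin φ₁ cos φ₂ cos Δλ) = 19.24°
Final bearing θ₂ = (initial bearing from the destination back to the start) + 180° = 10.05°
Δθ = θ₂ − θ₁ = -9.2°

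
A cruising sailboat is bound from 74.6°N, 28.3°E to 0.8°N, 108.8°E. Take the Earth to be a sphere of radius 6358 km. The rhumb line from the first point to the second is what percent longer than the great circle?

4.2%

Great circle: σ = 1.5135 rad → d_gc = Rσ = 9622.7 km
Rhumb: Δφ = -1.2881, Δλ = +1.4050, Δψ = -1.9870, q = Δφ/Δψ = 0.6482 → d_rh = R√(Δφ²+q²Δλ²) = 10029.9 km
Excess = (10029.9 − 9622.7) / 9622.7 = 407.2 / 9622.7 = 4.23% ≈ 4.2%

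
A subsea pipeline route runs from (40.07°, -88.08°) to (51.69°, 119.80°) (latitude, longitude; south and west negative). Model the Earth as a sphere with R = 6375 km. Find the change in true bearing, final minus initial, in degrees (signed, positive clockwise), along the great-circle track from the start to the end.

-142.0°

Initial bearing θ₁ = atan2(sin Δλ cos φ₂, cos φ₁ sin φ₂ − sin φ₁ cos φ₂ cos Δλ) = 343.08°
Final bearing θ₂ = (initial bearing from the destination back to the start) + 180° = 201.05°
Δθ = θ₂ − θ₁ = -142.0°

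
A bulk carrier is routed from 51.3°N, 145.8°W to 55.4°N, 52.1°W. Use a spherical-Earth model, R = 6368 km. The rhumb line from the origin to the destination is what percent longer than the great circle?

Great circle: σ = 0.9027 rad → d_gc = Rσ = 5748.4 km
Rhumb: Δφ = +0.0716, Δλ = +1.6354, Δψ = +0.1200, q = Δφ/Δψ = 0.5963 → d_rh = R√(Δφ²+q²Δλ²) = 6227.0 km
Excess = (6227.0 − 5748.4) / 5748.4 = 478.6 / 5748.4 = 8.33% ≈ 8.3%

8.3%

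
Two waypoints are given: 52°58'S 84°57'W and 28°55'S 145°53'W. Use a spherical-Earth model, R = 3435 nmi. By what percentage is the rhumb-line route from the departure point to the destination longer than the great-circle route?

2.2%

Great circle: σ = 0.8735 rad → d_gc = Rσ = 3000.6 nmi
Rhumb: Δφ = +0.4198, Δλ = -1.0635, Δψ = +0.5663, q = Δφ/Δψ = 0.7412 → d_rh = R√(Δφ²+q²Δλ²) = 3067.8 nmi
Excess = (3067.8 − 3000.6) / 3000.6 = 67.2 / 3000.6 = 2.24% ≈ 2.2%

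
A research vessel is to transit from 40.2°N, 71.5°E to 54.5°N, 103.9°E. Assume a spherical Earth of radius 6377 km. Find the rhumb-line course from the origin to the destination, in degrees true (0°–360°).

56.7°

Δψ = ln[tan(π/4+φ₂/2)/tan(π/4+φ₁/2)] = +0.3716
Δλ = +0.5655 rad (taken the short way round)
course = atan2(Δλ, Δψ) = 56.69°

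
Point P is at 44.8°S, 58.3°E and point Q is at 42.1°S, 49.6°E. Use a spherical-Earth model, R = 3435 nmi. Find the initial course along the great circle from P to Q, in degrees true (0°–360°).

290.1°

θ = atan2( sin Δλ·cos φ₂ ,  cos φ₁ sin φ₂ − sin φ₁ cos φ₂ cos Δλ )
  = atan2(-0.1122, +0.0411) = 290.11°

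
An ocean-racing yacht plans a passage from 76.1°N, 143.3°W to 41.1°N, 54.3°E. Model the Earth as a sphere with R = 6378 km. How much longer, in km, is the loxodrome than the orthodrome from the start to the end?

Great circle: cos σ = sin φ₁ sin φ₂ + cos φ₁ cos φ₂ cos Δλ,  σ = 1.0865 rad → d_gc = 6929.8 km
Rhumb line: Δψ = -1.3164, q = Δφ/Δψ = 0.4640, d_rh = R√(Δφ²+q²Δλ²) = 9249.6 km
Excess = 9249.6 − 6929.8 = 2319.8 ≈ 2320 km

2320 km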